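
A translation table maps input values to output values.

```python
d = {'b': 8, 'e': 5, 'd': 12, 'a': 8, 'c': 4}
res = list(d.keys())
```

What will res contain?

Step 1: d.keys() returns the dictionary keys in insertion order.
Therefore res = ['b', 'e', 'd', 'a', 'c'].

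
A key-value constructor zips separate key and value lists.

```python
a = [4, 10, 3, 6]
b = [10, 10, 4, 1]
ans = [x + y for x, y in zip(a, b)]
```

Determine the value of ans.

Step 1: Add corresponding elements:
  4 + 10 = 14
  10 + 10 = 20
  3 + 4 = 7
  6 + 1 = 7
Therefore ans = [14, 20, 7, 7].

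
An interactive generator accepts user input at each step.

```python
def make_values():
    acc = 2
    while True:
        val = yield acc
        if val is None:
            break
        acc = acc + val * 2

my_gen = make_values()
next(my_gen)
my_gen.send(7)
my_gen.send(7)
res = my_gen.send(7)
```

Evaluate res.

Step 1: next() -> yield acc=2.
Step 2: send(7) -> val=7, acc = 2 + 7*2 = 16, yield 16.
Step 3: send(7) -> val=7, acc = 16 + 7*2 = 30, yield 30.
Step 4: send(7) -> val=7, acc = 30 + 7*2 = 44, yield 44.
Therefore res = 44.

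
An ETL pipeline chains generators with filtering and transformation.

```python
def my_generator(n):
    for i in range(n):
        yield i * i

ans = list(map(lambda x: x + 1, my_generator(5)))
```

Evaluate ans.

Step 1: my_generator(5) yields squares: [0, 1, 4, 9, 16].
Step 2: map adds 1 to each: [1, 2, 5, 10, 17].
Therefore ans = [1, 2, 5, 10, 17].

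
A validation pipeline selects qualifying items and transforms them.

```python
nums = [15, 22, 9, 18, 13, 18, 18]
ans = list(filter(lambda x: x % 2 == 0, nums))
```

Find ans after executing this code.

Step 1: Filter elements divisible by 2:
  15 % 2 = 1: removed
  22 % 2 = 0: kept
  9 % 2 = 1: removed
  18 % 2 = 0: kept
  13 % 2 = 1: removed
  18 % 2 = 0: kept
  18 % 2 = 0: kept
Therefore ans = [22, 18, 18, 18].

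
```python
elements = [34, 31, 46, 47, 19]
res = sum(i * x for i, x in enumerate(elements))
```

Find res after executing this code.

Step 1: Compute i * x for each (i, x) in enumerate([34, 31, 46, 47, 19]):
  i=0, x=34: 0*34 = 0
  i=1, x=31: 1*31 = 31
  i=2, x=46: 2*46 = 92
  i=3, x=47: 3*47 = 141
  i=4, x=19: 4*19 = 76
Step 2: sum = 0 + 31 + 92 + 141 + 76 = 340.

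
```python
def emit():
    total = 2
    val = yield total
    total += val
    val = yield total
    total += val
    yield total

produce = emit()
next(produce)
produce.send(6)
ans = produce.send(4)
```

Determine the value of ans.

Step 1: next() -> yield total=2.
Step 2: send(6) -> val=6, total = 2+6 = 8, yield 8.
Step 3: send(4) -> val=4, total = 8+4 = 12, yield 12.
Therefore ans = 12.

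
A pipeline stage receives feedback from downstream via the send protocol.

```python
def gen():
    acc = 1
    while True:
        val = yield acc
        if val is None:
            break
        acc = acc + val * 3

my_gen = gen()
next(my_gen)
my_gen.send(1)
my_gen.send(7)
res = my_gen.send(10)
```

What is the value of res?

Step 1: next() -> yield acc=1.
Step 2: send(1) -> val=1, acc = 1 + 1*3 = 4, yield 4.
Step 3: send(7) -> val=7, acc = 4 + 7*3 = 25, yield 25.
Step 4: send(10) -> val=10, acc = 25 + 10*3 = 55, yield 55.
Therefore res = 55.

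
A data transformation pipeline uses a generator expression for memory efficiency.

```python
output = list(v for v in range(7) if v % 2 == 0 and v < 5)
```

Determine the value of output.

Step 1: Filter range(7) where v % 2 == 0 and v < 5:
  v=0: both conditions met, included
  v=1: excluded (1 % 2 != 0)
  v=2: both conditions met, included
  v=3: excluded (3 % 2 != 0)
  v=4: both conditions met, included
  v=5: excluded (5 % 2 != 0, 5 >= 5)
  v=6: excluded (6 >= 5)
Therefore output = [0, 2, 4].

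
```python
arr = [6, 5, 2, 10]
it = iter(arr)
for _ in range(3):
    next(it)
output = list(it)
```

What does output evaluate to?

Step 1: Create iterator over [6, 5, 2, 10].
Step 2: Advance 3 positions (consuming [6, 5, 2]).
Step 3: list() collects remaining elements: [10].
Therefore output = [10].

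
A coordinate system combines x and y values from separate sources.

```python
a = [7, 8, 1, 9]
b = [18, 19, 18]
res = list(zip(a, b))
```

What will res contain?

Step 1: zip stops at shortest (len(a)=4, len(b)=3):
  Index 0: (7, 18)
  Index 1: (8, 19)
  Index 2: (1, 18)
Step 2: Last element of a (9) has no pair, dropped.
Therefore res = [(7, 18), (8, 19), (1, 18)].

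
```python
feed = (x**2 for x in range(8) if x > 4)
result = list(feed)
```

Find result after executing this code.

Step 1: For range(8), keep x > 4, then square:
  x=0: 0 <= 4, excluded
  x=1: 1 <= 4, excluded
  x=2: 2 <= 4, excluded
  x=3: 3 <= 4, excluded
  x=4: 4 <= 4, excluded
  x=5: 5 > 4, yield 5**2 = 25
  x=6: 6 > 4, yield 6**2 = 36
  x=7: 7 > 4, yield 7**2 = 49
Therefore result = [25, 36, 49].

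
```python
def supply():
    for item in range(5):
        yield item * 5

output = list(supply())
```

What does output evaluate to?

Step 1: For each item in range(5), yield item * 5:
  item=0: yield 0 * 5 = 0
  item=1: yield 1 * 5 = 5
  item=2: yield 2 * 5 = 10
  item=3: yield 3 * 5 = 15
  item=4: yield 4 * 5 = 20
Therefore output = [0, 5, 10, 15, 20].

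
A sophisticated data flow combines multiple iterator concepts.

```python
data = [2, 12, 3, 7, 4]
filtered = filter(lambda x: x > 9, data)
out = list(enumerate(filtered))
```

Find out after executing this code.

Step 1: Filter [2, 12, 3, 7, 4] for > 9: [12].
Step 2: enumerate re-indexes from 0: [(0, 12)].
Therefore out = [(0, 12)].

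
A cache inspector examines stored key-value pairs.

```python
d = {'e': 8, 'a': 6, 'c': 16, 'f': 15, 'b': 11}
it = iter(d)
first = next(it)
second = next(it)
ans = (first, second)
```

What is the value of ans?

Step 1: iter(d) iterates over keys: ['e', 'a', 'c', 'f', 'b'].
Step 2: first = next(it) = 'e', second = next(it) = 'a'.
Therefore ans = ('e', 'a').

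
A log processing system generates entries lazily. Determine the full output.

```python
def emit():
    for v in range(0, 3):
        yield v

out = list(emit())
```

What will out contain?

Step 1: The generator yields each value from range(0, 3).
Step 2: list() consumes all yields: [0, 1, 2].
Therefore out = [0, 1, 2].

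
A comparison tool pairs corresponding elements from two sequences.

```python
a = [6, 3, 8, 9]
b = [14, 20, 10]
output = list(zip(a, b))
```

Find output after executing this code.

Step 1: zip stops at shortest (len(a)=4, len(b)=3):
  Index 0: (6, 14)
  Index 1: (3, 20)
  Index 2: (8, 10)
Step 2: Last element of a (9) has no pair, dropped.
Therefore output = [(6, 14), (3, 20), (8, 10)].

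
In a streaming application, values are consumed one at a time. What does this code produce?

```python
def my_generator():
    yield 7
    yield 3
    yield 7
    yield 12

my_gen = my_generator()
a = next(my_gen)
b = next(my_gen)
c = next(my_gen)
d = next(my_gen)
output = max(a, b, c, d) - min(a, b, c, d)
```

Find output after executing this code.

Step 1: Create generator and consume all values:
  a = next(my_gen) = 7
  b = next(my_gen) = 3
  c = next(my_gen) = 7
  d = next(my_gen) = 12
Step 2: max = 12, min = 3, output = 12 - 3 = 9.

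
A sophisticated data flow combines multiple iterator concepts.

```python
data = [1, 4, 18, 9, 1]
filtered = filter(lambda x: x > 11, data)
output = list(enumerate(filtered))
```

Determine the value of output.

Step 1: Filter [1, 4, 18, 9, 1] for > 11: [18].
Step 2: enumerate re-indexes from 0: [(0, 18)].
Therefore output = [(0, 18)].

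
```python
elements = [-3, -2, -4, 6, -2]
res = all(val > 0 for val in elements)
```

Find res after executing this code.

Step 1: Check val > 0 for each element in [-3, -2, -4, 6, -2]:
  -3 > 0: False
  -2 > 0: False
  -4 > 0: False
  6 > 0: True
  -2 > 0: False
Step 2: all() returns False.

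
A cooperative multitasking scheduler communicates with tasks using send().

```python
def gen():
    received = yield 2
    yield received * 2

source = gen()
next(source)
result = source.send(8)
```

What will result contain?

Step 1: next(source) advances to first yield, producing 2.
Step 2: send(8) resumes, received = 8.
Step 3: yield received * 2 = 8 * 2 = 16.
Therefore result = 16.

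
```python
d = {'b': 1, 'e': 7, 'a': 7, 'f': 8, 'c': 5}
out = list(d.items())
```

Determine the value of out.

Step 1: d.items() returns (key, value) pairs in insertion order.
Therefore out = [('b', 1), ('e', 7), ('a', 7), ('f', 8), ('c', 5)].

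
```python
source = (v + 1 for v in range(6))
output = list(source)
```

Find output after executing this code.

Step 1: For each v in range(6), compute v+1:
  v=0: 0+1 = 1
  v=1: 1+1 = 2
  v=2: 2+1 = 3
  v=3: 3+1 = 4
  v=4: 4+1 = 5
  v=5: 5+1 = 6
Therefore output = [1, 2, 3, 4, 5, 6].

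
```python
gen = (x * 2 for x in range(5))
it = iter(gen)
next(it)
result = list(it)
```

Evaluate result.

Step 1: Generator produces [0, 2, 4, 6, 8].
Step 2: next(it) consumes first element (0).
Step 3: list(it) collects remaining: [2, 4, 6, 8].
Therefore result = [2, 4, 6, 8].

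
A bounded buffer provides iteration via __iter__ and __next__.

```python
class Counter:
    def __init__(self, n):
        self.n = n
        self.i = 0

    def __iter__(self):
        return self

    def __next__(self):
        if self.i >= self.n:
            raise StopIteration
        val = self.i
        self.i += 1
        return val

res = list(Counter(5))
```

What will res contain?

Step 1: Counter(5) creates an iterator counting 0 to 4.
Step 2: list() consumes all values: [0, 1, 2, 3, 4].
Therefore res = [0, 1, 2, 3, 4].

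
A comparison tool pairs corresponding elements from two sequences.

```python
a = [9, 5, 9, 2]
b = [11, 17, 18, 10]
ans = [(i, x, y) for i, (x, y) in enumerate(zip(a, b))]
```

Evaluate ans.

Step 1: enumerate(zip(a, b)) gives index with paired elements:
  i=0: (9, 11)
  i=1: (5, 17)
  i=2: (9, 18)
  i=3: (2, 10)
Therefore ans = [(0, 9, 11), (1, 5, 17), (2, 9, 18), (3, 2, 10)].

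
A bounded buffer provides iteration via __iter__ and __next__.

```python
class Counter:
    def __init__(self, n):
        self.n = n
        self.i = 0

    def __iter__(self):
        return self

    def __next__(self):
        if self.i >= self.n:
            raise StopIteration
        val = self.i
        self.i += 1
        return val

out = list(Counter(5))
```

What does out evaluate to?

Step 1: Counter(5) creates an iterator counting 0 to 4.
Step 2: list() consumes all values: [0, 1, 2, 3, 4].
Therefore out = [0, 1, 2, 3, 4].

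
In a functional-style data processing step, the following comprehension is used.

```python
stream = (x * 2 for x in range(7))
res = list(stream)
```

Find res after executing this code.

Step 1: For each x in range(7), compute x*2:
  x=0: 0*2 = 0
  x=1: 1*2 = 2
  x=2: 2*2 = 4
  x=3: 3*2 = 6
  x=4: 4*2 = 8
  x=5: 5*2 = 10
  x=6: 6*2 = 12
Therefore res = [0, 2, 4, 6, 8, 10, 12].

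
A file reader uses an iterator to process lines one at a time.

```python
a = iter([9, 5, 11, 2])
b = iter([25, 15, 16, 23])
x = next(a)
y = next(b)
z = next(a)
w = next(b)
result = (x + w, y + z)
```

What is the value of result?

Step 1: a iterates [9, 5, 11, 2], b iterates [25, 15, 16, 23].
Step 2: x = next(a) = 9, y = next(b) = 25.
Step 3: z = next(a) = 5, w = next(b) = 15.
Step 4: result = (9 + 15, 25 + 5) = (24, 30).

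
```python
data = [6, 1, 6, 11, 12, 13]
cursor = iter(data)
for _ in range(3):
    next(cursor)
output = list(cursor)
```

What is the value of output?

Step 1: Create iterator over [6, 1, 6, 11, 12, 13].
Step 2: Advance 3 positions (consuming [6, 1, 6]).
Step 3: list() collects remaining elements: [11, 12, 13].
Therefore output = [11, 12, 13].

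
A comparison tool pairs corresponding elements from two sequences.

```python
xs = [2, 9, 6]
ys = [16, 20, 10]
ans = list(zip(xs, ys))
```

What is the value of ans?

Step 1: zip pairs elements at same index:
  Index 0: (2, 16)
  Index 1: (9, 20)
  Index 2: (6, 10)
Therefore ans = [(2, 16), (9, 20), (6, 10)].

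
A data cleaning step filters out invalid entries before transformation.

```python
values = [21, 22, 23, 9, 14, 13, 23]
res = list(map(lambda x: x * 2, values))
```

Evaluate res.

Step 1: Apply lambda x: x * 2 to each element:
  21 -> 42
  22 -> 44
  23 -> 46
  9 -> 18
  14 -> 28
  13 -> 26
  23 -> 46
Therefore res = [42, 44, 46, 18, 28, 26, 46].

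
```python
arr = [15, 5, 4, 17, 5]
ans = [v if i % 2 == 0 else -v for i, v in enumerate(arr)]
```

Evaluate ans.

Step 1: For each (i, v), keep v if i is even, negate if odd:
  i=0 (even): keep 15
  i=1 (odd): negate to -5
  i=2 (even): keep 4
  i=3 (odd): negate to -17
  i=4 (even): keep 5
Therefore ans = [15, -5, 4, -17, 5].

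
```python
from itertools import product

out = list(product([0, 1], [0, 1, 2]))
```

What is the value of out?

Step 1: product([0, 1], [0, 1, 2]) gives all pairs:
  (0, 0)
  (0, 1)
  (0, 2)
  (1, 0)
  (1, 1)
  (1, 2)
Therefore out = [(0, 0), (0, 1), (0, 2), (1, 0), (1, 1), (1, 2)].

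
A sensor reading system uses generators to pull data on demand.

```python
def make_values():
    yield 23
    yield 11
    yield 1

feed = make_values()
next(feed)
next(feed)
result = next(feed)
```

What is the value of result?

Step 1: make_values() creates a generator.
Step 2: next(feed) yields 23 (consumed and discarded).
Step 3: next(feed) yields 11 (consumed and discarded).
Step 4: next(feed) yields 1, assigned to result.
Therefore result = 1.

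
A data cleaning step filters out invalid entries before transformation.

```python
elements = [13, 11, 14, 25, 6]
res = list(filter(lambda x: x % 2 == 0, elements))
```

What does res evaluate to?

Step 1: Filter elements divisible by 2:
  13 % 2 = 1: removed
  11 % 2 = 1: removed
  14 % 2 = 0: kept
  25 % 2 = 1: removed
  6 % 2 = 0: kept
Therefore res = [14, 6].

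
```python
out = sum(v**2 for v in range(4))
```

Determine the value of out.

Step 1: Compute v**2 for each v in range(4):
  v=0: 0**2 = 0
  v=1: 1**2 = 1
  v=2: 2**2 = 4
  v=3: 3**2 = 9
Step 2: sum = 0 + 1 + 4 + 9 = 14.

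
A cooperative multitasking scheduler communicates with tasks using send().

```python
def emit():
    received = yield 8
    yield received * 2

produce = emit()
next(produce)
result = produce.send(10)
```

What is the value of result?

Step 1: next(produce) advances to first yield, producing 8.
Step 2: send(10) resumes, received = 10.
Step 3: yield received * 2 = 10 * 2 = 20.
Therefore result = 20.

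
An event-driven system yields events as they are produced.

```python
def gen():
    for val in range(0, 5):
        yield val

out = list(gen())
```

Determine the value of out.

Step 1: The generator yields each value from range(0, 5).
Step 2: list() consumes all yields: [0, 1, 2, 3, 4].
Therefore out = [0, 1, 2, 3, 4].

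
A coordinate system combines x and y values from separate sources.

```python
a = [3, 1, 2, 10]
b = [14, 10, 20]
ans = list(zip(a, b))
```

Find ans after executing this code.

Step 1: zip stops at shortest (len(a)=4, len(b)=3):
  Index 0: (3, 14)
  Index 1: (1, 10)
  Index 2: (2, 20)
Step 2: Last element of a (10) has no pair, dropped.
Therefore ans = [(3, 14), (1, 10), (2, 20)].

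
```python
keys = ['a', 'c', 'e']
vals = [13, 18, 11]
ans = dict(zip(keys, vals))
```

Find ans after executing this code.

Step 1: zip pairs keys with values:
  'a' -> 13
  'c' -> 18
  'e' -> 11
Therefore ans = {'a': 13, 'c': 18, 'e': 11}.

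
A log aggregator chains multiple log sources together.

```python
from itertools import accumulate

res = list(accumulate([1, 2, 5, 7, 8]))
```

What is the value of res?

Step 1: accumulate computes running sums:
  + 1 = 1
  + 2 = 3
  + 5 = 8
  + 7 = 15
  + 8 = 23
Therefore res = [1, 3, 8, 15, 23].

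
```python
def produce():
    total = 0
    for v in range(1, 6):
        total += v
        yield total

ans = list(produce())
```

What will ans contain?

Step 1: Generator accumulates running sum:
  v=1: total = 1, yield 1
  v=2: total = 3, yield 3
  v=3: total = 6, yield 6
  v=4: total = 10, yield 10
  v=5: total = 15, yield 15
Therefore ans = [1, 3, 6, 10, 15].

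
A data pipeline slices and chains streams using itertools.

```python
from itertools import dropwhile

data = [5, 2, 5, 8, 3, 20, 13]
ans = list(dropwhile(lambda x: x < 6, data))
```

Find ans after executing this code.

Step 1: dropwhile drops elements while < 6:
  5 < 6: dropped
  2 < 6: dropped
  5 < 6: dropped
  8: kept (dropping stopped)
Step 2: Remaining elements kept regardless of condition.
Therefore ans = [8, 3, 20, 13].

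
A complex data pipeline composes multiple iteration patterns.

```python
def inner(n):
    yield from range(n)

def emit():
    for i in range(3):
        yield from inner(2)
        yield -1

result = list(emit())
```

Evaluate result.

Step 1: For each i in range(3):
  i=0: yield from inner(2) -> [0, 1], then yield -1
  i=1: yield from inner(2) -> [0, 1], then yield -1
  i=2: yield from inner(2) -> [0, 1], then yield -1
Therefore result = [0, 1, -1, 0, 1, -1, 0, 1, -1].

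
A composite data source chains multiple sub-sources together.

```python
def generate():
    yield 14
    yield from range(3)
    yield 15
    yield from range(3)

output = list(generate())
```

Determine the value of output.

Step 1: Trace yields in order:
  yield 14
  yield 0
  yield 1
  yield 2
  yield 15
  yield 0
  yield 1
  yield 2
Therefore output = [14, 0, 1, 2, 15, 0, 1, 2].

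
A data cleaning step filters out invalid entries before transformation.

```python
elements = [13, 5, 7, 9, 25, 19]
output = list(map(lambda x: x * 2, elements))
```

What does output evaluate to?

Step 1: Apply lambda x: x * 2 to each element:
  13 -> 26
  5 -> 10
  7 -> 14
  9 -> 18
  25 -> 50
  19 -> 38
Therefore output = [26, 10, 14, 18, 50, 38].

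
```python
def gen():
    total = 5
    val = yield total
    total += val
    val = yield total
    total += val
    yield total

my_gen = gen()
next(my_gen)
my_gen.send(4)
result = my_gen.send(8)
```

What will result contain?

Step 1: next() -> yield total=5.
Step 2: send(4) -> val=4, total = 5+4 = 9, yield 9.
Step 3: send(8) -> val=8, total = 9+8 = 17, yield 17.
Therefore result = 17.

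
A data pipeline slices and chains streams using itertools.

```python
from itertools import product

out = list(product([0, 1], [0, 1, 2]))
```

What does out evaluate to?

Step 1: product([0, 1], [0, 1, 2]) gives all pairs:
  (0, 0)
  (0, 1)
  (0, 2)
  (1, 0)
  (1, 1)
  (1, 2)
Therefore out = [(0, 0), (0, 1), (0, 2), (1, 0), (1, 1), (1, 2)].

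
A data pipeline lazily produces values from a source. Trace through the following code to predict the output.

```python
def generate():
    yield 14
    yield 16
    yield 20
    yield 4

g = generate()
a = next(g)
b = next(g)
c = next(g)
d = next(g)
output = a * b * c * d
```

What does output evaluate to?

Step 1: Create generator and consume all values:
  a = next(g) = 14
  b = next(g) = 16
  c = next(g) = 20
  d = next(g) = 4
Step 2: output = 14 * 16 * 20 * 4 = 17920.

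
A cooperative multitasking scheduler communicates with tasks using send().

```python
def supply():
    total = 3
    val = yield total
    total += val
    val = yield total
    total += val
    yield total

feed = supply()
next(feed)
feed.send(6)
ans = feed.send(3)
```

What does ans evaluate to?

Step 1: next() -> yield total=3.
Step 2: send(6) -> val=6, total = 3+6 = 9, yield 9.
Step 3: send(3) -> val=3, total = 9+3 = 12, yield 12.
Therefore ans = 12.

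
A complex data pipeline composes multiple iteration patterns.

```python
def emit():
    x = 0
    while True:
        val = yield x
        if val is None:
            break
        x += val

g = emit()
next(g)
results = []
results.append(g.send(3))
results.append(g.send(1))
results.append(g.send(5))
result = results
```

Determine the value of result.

Step 1: next(g) -> yield 0.
Step 2: send(3) -> x = 3, yield 3.
Step 3: send(1) -> x = 4, yield 4.
Step 4: send(5) -> x = 9, yield 9.
Therefore result = [3, 4, 9].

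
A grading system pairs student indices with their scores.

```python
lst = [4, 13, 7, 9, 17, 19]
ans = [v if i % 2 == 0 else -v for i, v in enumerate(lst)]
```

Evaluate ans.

Step 1: For each (i, v), keep v if i is even, negate if odd:
  i=0 (even): keep 4
  i=1 (odd): negate to -13
  i=2 (even): keep 7
  i=3 (odd): negate to -9
  i=4 (even): keep 17
  i=5 (odd): negate to -19
Therefore ans = [4, -13, 7, -9, 17, -19].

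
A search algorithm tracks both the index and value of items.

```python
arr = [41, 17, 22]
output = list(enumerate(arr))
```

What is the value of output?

Step 1: enumerate pairs each element with its index:
  (0, 41)
  (1, 17)
  (2, 22)
Therefore output = [(0, 41), (1, 17), (2, 22)].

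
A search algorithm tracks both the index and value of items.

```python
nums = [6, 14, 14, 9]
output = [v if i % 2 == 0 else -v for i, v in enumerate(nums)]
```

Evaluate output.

Step 1: For each (i, v), keep v if i is even, negate if odd:
  i=0 (even): keep 6
  i=1 (odd): negate to -14
  i=2 (even): keep 14
  i=3 (odd): negate to -9
Therefore output = [6, -14, 14, -9].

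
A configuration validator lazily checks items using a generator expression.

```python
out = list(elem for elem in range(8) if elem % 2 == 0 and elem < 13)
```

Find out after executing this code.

Step 1: Filter range(8) where elem % 2 == 0 and elem < 13:
  elem=0: both conditions met, included
  elem=1: excluded (1 % 2 != 0)
  elem=2: both conditions met, included
  elem=3: excluded (3 % 2 != 0)
  elem=4: both conditions met, included
  elem=5: excluded (5 % 2 != 0)
  elem=6: both conditions met, included
  elem=7: excluded (7 % 2 != 0)
Therefore out = [0, 2, 4, 6].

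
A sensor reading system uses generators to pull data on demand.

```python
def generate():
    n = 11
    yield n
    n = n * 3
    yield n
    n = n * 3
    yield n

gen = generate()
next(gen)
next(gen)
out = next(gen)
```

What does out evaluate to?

Step 1: Trace through generator execution:
  Yield 1: n starts at 11, yield 11
  Yield 2: n = 11 * 3 = 33, yield 33
  Yield 3: n = 33 * 3 = 99, yield 99
Step 2: First next() gets 11, second next() gets the second value, third next() yields 99.
Therefore out = 99.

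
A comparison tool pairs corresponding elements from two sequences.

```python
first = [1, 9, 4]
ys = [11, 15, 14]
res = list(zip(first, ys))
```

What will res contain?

Step 1: zip pairs elements at same index:
  Index 0: (1, 11)
  Index 1: (9, 15)
  Index 2: (4, 14)
Therefore res = [(1, 11), (9, 15), (4, 14)].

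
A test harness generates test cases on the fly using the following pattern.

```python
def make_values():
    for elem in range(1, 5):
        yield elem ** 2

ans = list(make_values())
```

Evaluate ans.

Step 1: For each elem in range(1, 5), yield elem**2:
  elem=1: yield 1**2 = 1
  elem=2: yield 2**2 = 4
  elem=3: yield 3**2 = 9
  elem=4: yield 4**2 = 16
Therefore ans = [1, 4, 9, 16].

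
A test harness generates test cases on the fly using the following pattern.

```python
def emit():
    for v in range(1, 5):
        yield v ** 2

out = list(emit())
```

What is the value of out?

Step 1: For each v in range(1, 5), yield v**2:
  v=1: yield 1**2 = 1
  v=2: yield 2**2 = 4
  v=3: yield 3**2 = 9
  v=4: yield 4**2 = 16
Therefore out = [1, 4, 9, 16].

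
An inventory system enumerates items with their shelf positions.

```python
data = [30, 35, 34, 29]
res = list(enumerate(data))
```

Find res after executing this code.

Step 1: enumerate pairs each element with its index:
  (0, 30)
  (1, 35)
  (2, 34)
  (3, 29)
Therefore res = [(0, 30), (1, 35), (2, 34), (3, 29)].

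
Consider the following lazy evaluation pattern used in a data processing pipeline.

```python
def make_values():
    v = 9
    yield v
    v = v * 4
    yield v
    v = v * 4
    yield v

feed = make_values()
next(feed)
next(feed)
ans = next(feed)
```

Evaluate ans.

Step 1: Trace through generator execution:
  Yield 1: v starts at 9, yield 9
  Yield 2: v = 9 * 4 = 36, yield 36
  Yield 3: v = 36 * 4 = 144, yield 144
Step 2: First next() gets 9, second next() gets the second value, third next() yields 144.
Therefore ans = 144.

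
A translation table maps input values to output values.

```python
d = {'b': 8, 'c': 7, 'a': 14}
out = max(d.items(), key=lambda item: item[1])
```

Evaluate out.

Step 1: Find item with maximum value:
  ('b', 8)
  ('c', 7)
  ('a', 14)
Step 2: Maximum value is 14 at key 'a'.
Therefore out = ('a', 14).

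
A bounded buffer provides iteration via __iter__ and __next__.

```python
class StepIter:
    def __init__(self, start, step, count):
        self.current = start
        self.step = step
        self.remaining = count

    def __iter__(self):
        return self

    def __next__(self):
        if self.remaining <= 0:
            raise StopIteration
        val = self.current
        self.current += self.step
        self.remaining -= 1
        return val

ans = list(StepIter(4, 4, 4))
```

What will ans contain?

Step 1: StepIter starts at 4, increments by 4, for 4 steps:
  Yield 4, then current += 4
  Yield 8, then current += 4
  Yield 12, then current += 4
  Yield 16, then current += 4
Therefore ans = [4, 8, 12, 16].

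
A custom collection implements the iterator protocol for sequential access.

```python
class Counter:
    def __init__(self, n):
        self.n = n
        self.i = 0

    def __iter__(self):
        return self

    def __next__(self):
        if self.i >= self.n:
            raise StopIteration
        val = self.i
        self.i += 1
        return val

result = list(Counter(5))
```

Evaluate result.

Step 1: Counter(5) creates an iterator counting 0 to 4.
Step 2: list() consumes all values: [0, 1, 2, 3, 4].
Therefore result = [0, 1, 2, 3, 4].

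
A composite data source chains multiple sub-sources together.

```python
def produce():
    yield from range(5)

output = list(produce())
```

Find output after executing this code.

Step 1: yield from delegates to the iterable, yielding each element.
Step 2: Collected values: [0, 1, 2, 3, 4].
Therefore output = [0, 1, 2, 3, 4].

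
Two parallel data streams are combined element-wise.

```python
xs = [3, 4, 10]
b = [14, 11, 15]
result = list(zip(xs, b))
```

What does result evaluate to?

Step 1: zip pairs elements at same index:
  Index 0: (3, 14)
  Index 1: (4, 11)
  Index 2: (10, 15)
Therefore result = [(3, 14), (4, 11), (10, 15)].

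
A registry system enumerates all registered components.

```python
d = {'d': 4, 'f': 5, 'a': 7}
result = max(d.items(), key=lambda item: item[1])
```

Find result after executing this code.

Step 1: Find item with maximum value:
  ('d', 4)
  ('f', 5)
  ('a', 7)
Step 2: Maximum value is 7 at key 'a'.
Therefore result = ('a', 7).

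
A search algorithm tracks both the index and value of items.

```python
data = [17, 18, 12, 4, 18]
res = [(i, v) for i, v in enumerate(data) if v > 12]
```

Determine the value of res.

Step 1: Filter enumerate([17, 18, 12, 4, 18]) keeping v > 12:
  (0, 17): 17 > 12, included
  (1, 18): 18 > 12, included
  (2, 12): 12 <= 12, excluded
  (3, 4): 4 <= 12, excluded
  (4, 18): 18 > 12, included
Therefore res = [(0, 17), (1, 18), (4, 18)].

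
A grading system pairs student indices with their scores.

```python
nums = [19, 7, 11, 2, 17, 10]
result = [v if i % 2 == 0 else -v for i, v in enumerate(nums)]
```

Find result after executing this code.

Step 1: For each (i, v), keep v if i is even, negate if odd:
  i=0 (even): keep 19
  i=1 (odd): negate to -7
  i=2 (even): keep 11
  i=3 (odd): negate to -2
  i=4 (even): keep 17
  i=5 (odd): negate to -10
Therefore result = [19, -7, 11, -2, 17, -10].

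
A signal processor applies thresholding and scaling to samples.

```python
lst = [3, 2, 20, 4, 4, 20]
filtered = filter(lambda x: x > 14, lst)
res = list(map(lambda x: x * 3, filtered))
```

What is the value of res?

Step 1: Filter lst for elements > 14:
  3: removed
  2: removed
  20: kept
  4: removed
  4: removed
  20: kept
Step 2: Map x * 3 on filtered [20, 20]:
  20 -> 60
  20 -> 60
Therefore res = [60, 60].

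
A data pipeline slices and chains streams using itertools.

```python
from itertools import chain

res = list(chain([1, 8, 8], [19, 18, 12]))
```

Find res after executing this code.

Step 1: chain() concatenates iterables: [1, 8, 8] + [19, 18, 12].
Therefore res = [1, 8, 8, 19, 18, 12].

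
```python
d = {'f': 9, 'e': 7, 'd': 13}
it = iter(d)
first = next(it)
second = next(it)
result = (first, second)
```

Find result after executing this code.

Step 1: iter(d) iterates over keys: ['f', 'e', 'd'].
Step 2: first = next(it) = 'f', second = next(it) = 'e'.
Therefore result = ('f', 'e').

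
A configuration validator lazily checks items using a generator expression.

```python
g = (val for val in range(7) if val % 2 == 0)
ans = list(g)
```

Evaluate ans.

Step 1: Filter range(7) keeping only even values:
  val=0: even, included
  val=1: odd, excluded
  val=2: even, included
  val=3: odd, excluded
  val=4: even, included
  val=5: odd, excluded
  val=6: even, included
Therefore ans = [0, 2, 4, 6].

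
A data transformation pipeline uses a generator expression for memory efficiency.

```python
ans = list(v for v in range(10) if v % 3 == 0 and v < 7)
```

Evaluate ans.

Step 1: Filter range(10) where v % 3 == 0 and v < 7:
  v=0: both conditions met, included
  v=1: excluded (1 % 3 != 0)
  v=2: excluded (2 % 3 != 0)
  v=3: both conditions met, included
  v=4: excluded (4 % 3 != 0)
  v=5: excluded (5 % 3 != 0)
  v=6: both conditions met, included
  v=7: excluded (7 % 3 != 0, 7 >= 7)
  v=8: excluded (8 % 3 != 0, 8 >= 7)
  v=9: excluded (9 >= 7)
Therefore ans = [0, 3, 6].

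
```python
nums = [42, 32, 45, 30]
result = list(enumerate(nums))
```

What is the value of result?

Step 1: enumerate pairs each element with its index:
  (0, 42)
  (1, 32)
  (2, 45)
  (3, 30)
Therefore result = [(0, 42), (1, 32), (2, 45), (3, 30)].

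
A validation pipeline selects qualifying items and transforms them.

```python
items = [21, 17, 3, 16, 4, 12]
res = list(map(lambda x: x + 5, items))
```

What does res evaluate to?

Step 1: Apply lambda x: x + 5 to each element:
  21 -> 26
  17 -> 22
  3 -> 8
  16 -> 21
  4 -> 9
  12 -> 17
Therefore res = [26, 22, 8, 21, 9, 17].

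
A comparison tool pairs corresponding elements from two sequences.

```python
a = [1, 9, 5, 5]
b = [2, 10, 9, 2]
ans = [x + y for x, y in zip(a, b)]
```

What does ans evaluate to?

Step 1: Add corresponding elements:
  1 + 2 = 3
  9 + 10 = 19
  5 + 9 = 14
  5 + 2 = 7
Therefore ans = [3, 19, 14, 7].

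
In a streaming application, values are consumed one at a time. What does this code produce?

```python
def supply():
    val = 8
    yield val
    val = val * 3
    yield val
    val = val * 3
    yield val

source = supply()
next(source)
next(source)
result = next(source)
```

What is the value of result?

Step 1: Trace through generator execution:
  Yield 1: val starts at 8, yield 8
  Yield 2: val = 8 * 3 = 24, yield 24
  Yield 3: val = 24 * 3 = 72, yield 72
Step 2: First next() gets 8, second next() gets the second value, third next() yields 72.
Therefore result = 72.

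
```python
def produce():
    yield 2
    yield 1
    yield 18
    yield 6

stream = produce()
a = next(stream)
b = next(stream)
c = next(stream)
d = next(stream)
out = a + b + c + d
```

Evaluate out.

Step 1: Create generator and consume all values:
  a = next(stream) = 2
  b = next(stream) = 1
  c = next(stream) = 18
  d = next(stream) = 6
Step 2: out = 2 + 1 + 18 + 6 = 27.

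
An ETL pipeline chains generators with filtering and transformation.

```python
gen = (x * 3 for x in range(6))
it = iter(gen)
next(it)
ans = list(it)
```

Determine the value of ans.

Step 1: Generator produces [0, 3, 6, 9, 12, 15].
Step 2: next(it) consumes first element (0).
Step 3: list(it) collects remaining: [3, 6, 9, 12, 15].
Therefore ans = [3, 6, 9, 12, 15].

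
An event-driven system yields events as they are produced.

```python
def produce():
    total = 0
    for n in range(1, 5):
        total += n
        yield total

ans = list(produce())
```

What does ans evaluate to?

Step 1: Generator accumulates running sum:
  n=1: total = 1, yield 1
  n=2: total = 3, yield 3
  n=3: total = 6, yield 6
  n=4: total = 10, yield 10
Therefore ans = [1, 3, 6, 10].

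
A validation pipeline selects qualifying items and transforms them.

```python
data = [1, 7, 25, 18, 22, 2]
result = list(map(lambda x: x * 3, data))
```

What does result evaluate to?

Step 1: Apply lambda x: x * 3 to each element:
  1 -> 3
  7 -> 21
  25 -> 75
  18 -> 54
  22 -> 66
  2 -> 6
Therefore result = [3, 21, 75, 54, 66, 6].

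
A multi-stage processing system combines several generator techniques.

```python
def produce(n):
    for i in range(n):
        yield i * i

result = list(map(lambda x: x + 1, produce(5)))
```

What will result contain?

Step 1: produce(5) yields squares: [0, 1, 4, 9, 16].
Step 2: map adds 1 to each: [1, 2, 5, 10, 17].
Therefore result = [1, 2, 5, 10, 17].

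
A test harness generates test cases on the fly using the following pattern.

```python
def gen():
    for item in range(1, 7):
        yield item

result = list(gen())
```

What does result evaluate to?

Step 1: The generator yields each value from range(1, 7).
Step 2: list() consumes all yields: [1, 2, 3, 4, 5, 6].
Therefore result = [1, 2, 3, 4, 5, 6].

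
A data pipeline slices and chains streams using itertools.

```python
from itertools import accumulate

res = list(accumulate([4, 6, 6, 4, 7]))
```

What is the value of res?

Step 1: accumulate computes running sums:
  + 4 = 4
  + 6 = 10
  + 6 = 16
  + 4 = 20
  + 7 = 27
Therefore res = [4, 10, 16, 20, 27].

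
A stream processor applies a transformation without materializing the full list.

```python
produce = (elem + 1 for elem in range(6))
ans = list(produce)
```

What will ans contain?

Step 1: For each elem in range(6), compute elem+1:
  elem=0: 0+1 = 1
  elem=1: 1+1 = 2
  elem=2: 2+1 = 3
  elem=3: 3+1 = 4
  elem=4: 4+1 = 5
  elem=5: 5+1 = 6
Therefore ans = [1, 2, 3, 4, 5, 6].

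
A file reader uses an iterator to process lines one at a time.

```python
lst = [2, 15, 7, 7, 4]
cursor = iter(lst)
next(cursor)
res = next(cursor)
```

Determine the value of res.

Step 1: Create iterator over [2, 15, 7, 7, 4].
Step 2: next() consumes 2.
Step 3: next() returns 15.
Therefore res = 15.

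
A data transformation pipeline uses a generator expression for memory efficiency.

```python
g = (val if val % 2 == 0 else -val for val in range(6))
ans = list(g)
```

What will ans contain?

Step 1: For each val in range(6), yield val if even, else -val:
  val=0: even, yield 0
  val=1: odd, yield -1
  val=2: even, yield 2
  val=3: odd, yield -3
  val=4: even, yield 4
  val=5: odd, yield -5
Therefore ans = [0, -1, 2, -3, 4, -5].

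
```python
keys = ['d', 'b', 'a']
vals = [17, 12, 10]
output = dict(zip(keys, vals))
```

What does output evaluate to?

Step 1: zip pairs keys with values:
  'd' -> 17
  'b' -> 12
  'a' -> 10
Therefore output = {'d': 17, 'b': 12, 'a': 10}.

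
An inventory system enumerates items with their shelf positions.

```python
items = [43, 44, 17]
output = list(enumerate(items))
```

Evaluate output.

Step 1: enumerate pairs each element with its index:
  (0, 43)
  (1, 44)
  (2, 17)
Therefore output = [(0, 43), (1, 44), (2, 17)].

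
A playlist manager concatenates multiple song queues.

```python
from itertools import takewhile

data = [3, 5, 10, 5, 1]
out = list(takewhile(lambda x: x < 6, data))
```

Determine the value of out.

Step 1: takewhile stops at first element >= 6:
  3 < 6: take
  5 < 6: take
  10 >= 6: stop
Therefore out = [3, 5].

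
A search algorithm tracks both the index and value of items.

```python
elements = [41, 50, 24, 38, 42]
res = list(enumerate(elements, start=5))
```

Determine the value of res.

Step 1: enumerate with start=5:
  (5, 41)
  (6, 50)
  (7, 24)
  (8, 38)
  (9, 42)
Therefore res = [(5, 41), (6, 50), (7, 24), (8, 38), (9, 42)].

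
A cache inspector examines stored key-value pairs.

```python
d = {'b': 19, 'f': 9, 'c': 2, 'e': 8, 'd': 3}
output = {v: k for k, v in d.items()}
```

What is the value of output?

Step 1: Invert dict (swap keys and values):
  'b': 19 -> 19: 'b'
  'f': 9 -> 9: 'f'
  'c': 2 -> 2: 'c'
  'e': 8 -> 8: 'e'
  'd': 3 -> 3: 'd'
Therefore output = {19: 'b', 9: 'f', 2: 'c', 8: 'e', 3: 'd'}.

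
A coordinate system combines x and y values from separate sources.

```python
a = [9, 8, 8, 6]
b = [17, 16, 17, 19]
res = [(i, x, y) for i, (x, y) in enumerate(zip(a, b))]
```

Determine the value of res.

Step 1: enumerate(zip(a, b)) gives index with paired elements:
  i=0: (9, 17)
  i=1: (8, 16)
  i=2: (8, 17)
  i=3: (6, 19)
Therefore res = [(0, 9, 17), (1, 8, 16), (2, 8, 17), (3, 6, 19)].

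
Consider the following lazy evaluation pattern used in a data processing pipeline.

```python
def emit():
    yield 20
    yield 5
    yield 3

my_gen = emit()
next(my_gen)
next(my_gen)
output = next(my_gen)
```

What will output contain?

Step 1: emit() creates a generator.
Step 2: next(my_gen) yields 20 (consumed and discarded).
Step 3: next(my_gen) yields 5 (consumed and discarded).
Step 4: next(my_gen) yields 3, assigned to output.
Therefore output = 3.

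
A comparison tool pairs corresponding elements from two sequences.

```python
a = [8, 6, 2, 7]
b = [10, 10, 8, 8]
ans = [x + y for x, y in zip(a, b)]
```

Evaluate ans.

Step 1: Add corresponding elements:
  8 + 10 = 18
  6 + 10 = 16
  2 + 8 = 10
  7 + 8 = 15
Therefore ans = [18, 16, 10, 15].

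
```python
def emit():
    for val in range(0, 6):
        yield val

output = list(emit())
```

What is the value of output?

Step 1: The generator yields each value from range(0, 6).
Step 2: list() consumes all yields: [0, 1, 2, 3, 4, 5].
Therefore output = [0, 1, 2, 3, 4, 5].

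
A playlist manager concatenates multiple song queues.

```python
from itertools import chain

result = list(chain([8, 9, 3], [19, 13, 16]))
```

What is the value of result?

Step 1: chain() concatenates iterables: [8, 9, 3] + [19, 13, 16].
Therefore result = [8, 9, 3, 19, 13, 16].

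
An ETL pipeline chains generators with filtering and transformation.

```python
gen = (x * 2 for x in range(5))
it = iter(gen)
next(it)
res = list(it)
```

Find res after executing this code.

Step 1: Generator produces [0, 2, 4, 6, 8].
Step 2: next(it) consumes first element (0).
Step 3: list(it) collects remaining: [2, 4, 6, 8].
Therefore res = [2, 4, 6, 8].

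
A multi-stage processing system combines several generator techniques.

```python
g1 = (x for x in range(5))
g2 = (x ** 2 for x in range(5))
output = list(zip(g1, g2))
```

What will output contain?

Step 1: g1 produces [0, 1, 2, 3, 4].
Step 2: g2 produces [0, 1, 4, 9, 16].
Step 3: zip pairs them: [(0, 0), (1, 1), (2, 4), (3, 9), (4, 16)].
Therefore output = [(0, 0), (1, 1), (2, 4), (3, 9), (4, 16)].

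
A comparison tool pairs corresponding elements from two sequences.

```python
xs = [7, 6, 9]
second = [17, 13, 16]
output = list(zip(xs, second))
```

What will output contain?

Step 1: zip pairs elements at same index:
  Index 0: (7, 17)
  Index 1: (6, 13)
  Index 2: (9, 16)
Therefore output = [(7, 17), (6, 13), (9, 16)].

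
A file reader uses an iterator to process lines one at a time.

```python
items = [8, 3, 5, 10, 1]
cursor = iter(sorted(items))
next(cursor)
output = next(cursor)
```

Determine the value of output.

Step 1: sorted([8, 3, 5, 10, 1]) = [1, 3, 5, 8, 10].
Step 2: Create iterator and skip 1 elements.
Step 3: next() returns 3.
Therefore output = 3.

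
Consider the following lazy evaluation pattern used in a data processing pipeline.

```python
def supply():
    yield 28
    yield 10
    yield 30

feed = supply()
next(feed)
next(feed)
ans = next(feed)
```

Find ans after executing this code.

Step 1: supply() creates a generator.
Step 2: next(feed) yields 28 (consumed and discarded).
Step 3: next(feed) yields 10 (consumed and discarded).
Step 4: next(feed) yields 30, assigned to ans.
Therefore ans = 30.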